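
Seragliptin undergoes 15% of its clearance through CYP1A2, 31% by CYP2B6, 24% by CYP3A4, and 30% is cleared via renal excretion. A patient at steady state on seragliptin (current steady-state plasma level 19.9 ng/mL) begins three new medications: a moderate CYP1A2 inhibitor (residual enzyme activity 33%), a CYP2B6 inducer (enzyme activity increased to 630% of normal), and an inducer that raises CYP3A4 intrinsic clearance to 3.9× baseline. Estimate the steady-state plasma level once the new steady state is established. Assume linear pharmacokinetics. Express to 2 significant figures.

6.1 ng/mL

CYP1A2: 0.15 × 0.33 = 0.0495
CYP2B6: 0.31 × 6.3 = 1.953
CYP3A4: 0.24 × 3.9 = 0.936
Other: 0.3 (unchanged)
Relative clearance = 0.0495 + 1.953 + 0.936 + 0.3 = 3.2385.
Dividing the baseline by the relative clearance: 19.9 / 3.2385 = 6.1 ng/mL.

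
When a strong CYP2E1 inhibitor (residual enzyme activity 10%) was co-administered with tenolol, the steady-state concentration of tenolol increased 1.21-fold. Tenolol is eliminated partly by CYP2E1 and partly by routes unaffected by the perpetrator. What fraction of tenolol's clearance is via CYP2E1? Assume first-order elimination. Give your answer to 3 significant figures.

0.193

CL'/CL = 1 / 1.21 = 0.8264
0.1·fm + (1 − fm) = 0.8264
fm = (0.8264 − 1) / (0.1 − 1) = 0.193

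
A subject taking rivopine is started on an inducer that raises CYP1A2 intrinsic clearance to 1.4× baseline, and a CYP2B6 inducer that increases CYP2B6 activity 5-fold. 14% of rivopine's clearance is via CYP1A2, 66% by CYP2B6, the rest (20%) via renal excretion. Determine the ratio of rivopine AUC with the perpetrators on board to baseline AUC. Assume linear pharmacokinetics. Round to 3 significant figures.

0.271

CYP1A2: 0.14 × 1.4 = 0.196
CYP2B6: 0.66 × 5 = 3.3
Other: 0.2 (unchanged)
CL_new/CL_old = 0.196 + 3.3 + 0.2 = 3.696.
Net AUC ratio = 1 / 3.696 = 0.271.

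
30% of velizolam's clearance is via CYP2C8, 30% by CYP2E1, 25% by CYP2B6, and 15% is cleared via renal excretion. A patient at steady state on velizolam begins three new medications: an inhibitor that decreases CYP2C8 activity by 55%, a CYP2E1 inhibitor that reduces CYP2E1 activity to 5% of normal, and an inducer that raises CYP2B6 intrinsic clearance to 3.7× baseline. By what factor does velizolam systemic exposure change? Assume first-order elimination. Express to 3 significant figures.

0.816

The CYP2C8 pathway (30% of clearance) is reduced to 0.45× activity: 0.3 × 0.45 = 0.135.
The CYP2E1 pathway (30% of clearance) drops to 0.05× activity: 0.3 × 0.05 = 0.015.
The CYP2B6 pathway (25% of clearance) is boosted to 3.7× activity: 0.25 × 3.7 = 0.925.
The remaining 15% of clearance is unaffected.
New clearance relative to baseline: 0.135 + 0.015 + 0.925 + 0.15 = 1.225.
Because systemic exposure varies inversely with clearance, the combined effect is 1 / 1.225 = 0.816.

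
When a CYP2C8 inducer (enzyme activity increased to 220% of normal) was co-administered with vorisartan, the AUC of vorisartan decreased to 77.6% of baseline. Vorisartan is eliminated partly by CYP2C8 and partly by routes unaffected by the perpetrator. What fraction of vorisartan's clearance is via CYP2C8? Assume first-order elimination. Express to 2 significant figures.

0.24

Write x for the fraction cleared via CYP2C8. The observed AUC change means clearance rose to 1/0.776 = 1.289 of baseline.
Only the CYP2C8 route changed, so 1.289 = x·2.2 + (1 − x), giving x = 0.24.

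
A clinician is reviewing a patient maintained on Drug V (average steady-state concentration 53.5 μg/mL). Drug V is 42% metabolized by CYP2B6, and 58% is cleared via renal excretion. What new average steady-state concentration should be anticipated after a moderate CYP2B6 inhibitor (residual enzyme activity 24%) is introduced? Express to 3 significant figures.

The CYP2B6 pathway (42% of clearance) drops to 0.24× activity: 0.42 × 0.24 = 0.1008.
Non-CYP routes (58%) are unchanged.
CL_new/CL_old = 0.1008 + 0.58 = 0.6808.
Average steady-state concentration ∝ 1/CL, so new value = 53.5 / 0.6808 = 78.6 μg/mL.

78.6 μg/mL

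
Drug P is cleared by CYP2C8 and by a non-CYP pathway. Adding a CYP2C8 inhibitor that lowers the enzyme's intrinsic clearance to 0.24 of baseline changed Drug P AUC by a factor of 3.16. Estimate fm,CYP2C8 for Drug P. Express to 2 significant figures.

0.90

Write x for the fraction cleared via CYP2C8. The observed AUC change means clearance fell to 1/3.16 = 0.3165 of baseline.
Setting x·0.24 + (1 − x) = 0.3165 and solving: x = (0.3165 − 1)/(0.24 − 1) = 0.90.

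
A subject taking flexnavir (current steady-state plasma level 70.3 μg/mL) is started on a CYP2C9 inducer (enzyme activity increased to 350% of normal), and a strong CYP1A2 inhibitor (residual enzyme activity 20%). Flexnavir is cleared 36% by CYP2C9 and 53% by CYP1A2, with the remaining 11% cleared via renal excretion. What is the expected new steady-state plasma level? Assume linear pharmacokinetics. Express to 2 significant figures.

48 μg/mL

CYP2C9: 0.36 × 3.5 = 1.26
CYP1A2: 0.53 × 0.2 = 0.106
Other: 0.11 (unchanged)
New clearance relative to baseline: 1.26 + 0.106 + 0.11 = 1.476.
New steady-state plasma level = 70.3 / 1.476 = 48 μg/mL (concentration scales inversely with clearance).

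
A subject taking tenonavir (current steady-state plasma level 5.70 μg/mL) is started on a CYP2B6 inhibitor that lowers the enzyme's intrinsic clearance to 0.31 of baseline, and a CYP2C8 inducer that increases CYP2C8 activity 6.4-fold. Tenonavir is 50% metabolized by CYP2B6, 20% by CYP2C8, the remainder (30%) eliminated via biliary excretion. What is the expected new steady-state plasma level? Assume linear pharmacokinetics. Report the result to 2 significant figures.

3.3 μg/mL

CYP2B6: 0.5 × 0.31 = 0.155
CYP2C8: 0.2 × 6.4 = 1.28
Other: 0.3 (unchanged)
CL_new/CL_old = 0.155 + 1.28 + 0.3 = 1.735.
New steady-state plasma level = 5.70 / 1.735 = 3.3 μg/mL (concentration scales inversely with clearance).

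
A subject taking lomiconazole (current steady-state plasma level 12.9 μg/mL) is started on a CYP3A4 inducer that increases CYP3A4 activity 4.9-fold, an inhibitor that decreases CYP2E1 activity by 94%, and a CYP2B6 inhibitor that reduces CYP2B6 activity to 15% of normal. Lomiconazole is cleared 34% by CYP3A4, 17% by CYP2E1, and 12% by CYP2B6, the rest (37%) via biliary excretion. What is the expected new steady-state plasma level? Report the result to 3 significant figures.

6.25 μg/mL

CYP3A4: 0.34 × 4.9 = 1.666
CYP2E1: 0.17 × 0.06 = 0.0102
CYP2B6: 0.12 × 0.15 = 0.018
Other: 0.37 (unchanged)
Relative clearance = 1.666 + 0.0102 + 0.018 + 0.37 = 2.0642.
Steady-state plasma level ∝ 1/CL: new value = 12.9 / 2.0642 = 6.25 μg/mL.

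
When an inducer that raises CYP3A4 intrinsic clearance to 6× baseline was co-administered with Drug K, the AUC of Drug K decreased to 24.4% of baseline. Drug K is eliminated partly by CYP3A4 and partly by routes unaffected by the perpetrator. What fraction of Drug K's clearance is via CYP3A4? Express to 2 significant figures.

CL'/CL = 1 / 0.244 = 4.098
6·fm + (1 − fm) = 4.098
fm = (4.098 − 1) / (6 − 1) = 0.62

0.62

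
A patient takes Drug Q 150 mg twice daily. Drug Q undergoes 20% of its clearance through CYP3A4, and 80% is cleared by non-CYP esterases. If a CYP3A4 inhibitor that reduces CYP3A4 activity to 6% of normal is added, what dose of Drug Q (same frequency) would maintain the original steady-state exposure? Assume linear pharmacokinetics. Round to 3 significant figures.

122 mg

The CYP3A4 pathway (20% of clearance) is reduced to 0.06× activity: 0.2 × 0.06 = 0.012.
Non-CYP routes (80%) are unchanged.
New clearance relative to baseline: 0.012 + 0.8 = 0.812.
Css,avg = (dose rate)/CL, so holding Css fixed requires dose ∝ CL: 150 × 0.812 = 122 mg.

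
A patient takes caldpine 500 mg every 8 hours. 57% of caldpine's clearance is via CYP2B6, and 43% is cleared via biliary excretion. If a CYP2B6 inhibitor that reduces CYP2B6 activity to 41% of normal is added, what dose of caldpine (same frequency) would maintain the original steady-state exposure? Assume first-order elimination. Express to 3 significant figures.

332 mg

The CYP2B6 pathway (57% of clearance) is reduced to 0.41× activity: 0.57 × 0.41 = 0.2337.
The remaining 43% of clearance is unaffected.
CL_new/CL_old = 0.2337 + 0.43 = 0.6637.
To maintain the same steady-state level, dose must scale with clearance: new dose = 500 × 0.6637 = 332 mg.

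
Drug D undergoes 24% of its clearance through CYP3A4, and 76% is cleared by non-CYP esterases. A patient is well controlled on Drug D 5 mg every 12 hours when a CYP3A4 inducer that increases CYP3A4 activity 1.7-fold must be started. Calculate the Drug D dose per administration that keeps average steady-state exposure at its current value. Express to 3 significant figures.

5.84 mg

The CYP3A4 pathway (24% of clearance) increases to 1.7× activity: 0.24 × 1.7 = 0.408.
Non-CYP routes (76%) are unchanged.
New clearance relative to baseline: 0.408 + 0.76 = 1.168.
To maintain the same steady-state level, dose must scale with clearance: new dose = 5 × 1.168 = 5.84 mg.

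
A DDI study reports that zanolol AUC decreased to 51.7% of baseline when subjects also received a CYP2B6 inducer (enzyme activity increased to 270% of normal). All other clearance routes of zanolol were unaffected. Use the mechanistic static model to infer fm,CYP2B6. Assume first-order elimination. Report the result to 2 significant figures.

Write x for the fraction cleared via CYP2B6. The observed AUC change means clearance rose to 1/0.517 = 1.934 of baseline.
Only the CYP2B6 route changed, so 1.934 = x·2.7 + (1 − x), giving x = 0.55.

0.55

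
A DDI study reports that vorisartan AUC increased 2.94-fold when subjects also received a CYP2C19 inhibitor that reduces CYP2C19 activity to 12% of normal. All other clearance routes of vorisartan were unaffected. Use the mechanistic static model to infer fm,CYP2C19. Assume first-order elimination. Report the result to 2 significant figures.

Write x for the fraction cleared via CYP2C19. The observed AUC change means clearance fell to 1/2.94 = 0.3401 of baseline.
Setting x·0.12 + (1 − x) = 0.3401 and solving: x = (0.3401 − 1)/(0.12 − 1) = 0.75.

0.75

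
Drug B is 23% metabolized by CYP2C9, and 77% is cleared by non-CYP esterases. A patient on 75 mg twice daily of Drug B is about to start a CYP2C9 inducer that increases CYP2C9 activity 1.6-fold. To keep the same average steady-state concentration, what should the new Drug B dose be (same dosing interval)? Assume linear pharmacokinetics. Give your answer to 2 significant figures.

85 mg

CYP2C9: 0.23 × 1.6 = 0.368
Other: 0.77 (unchanged)
New clearance relative to baseline: 0.368 + 0.77 = 1.138.
Css,avg = (dose rate)/CL, so holding Css fixed requires dose ∝ CL: 75 × 1.138 = 85 mg.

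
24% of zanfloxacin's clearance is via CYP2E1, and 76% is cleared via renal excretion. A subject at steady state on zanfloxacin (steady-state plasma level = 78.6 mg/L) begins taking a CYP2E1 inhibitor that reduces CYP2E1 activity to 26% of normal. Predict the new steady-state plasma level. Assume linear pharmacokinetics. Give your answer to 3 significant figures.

CYP2E1: 0.24 × 0.26 = 0.0624
Other: 0.76 (unchanged)
New clearance relative to baseline: 0.0624 + 0.76 = 0.8224.
New steady-state plasma level = baseline ÷ relative clearance = 78.6 / 0.8224 = 95.6 mg/L.

95.6 mg/L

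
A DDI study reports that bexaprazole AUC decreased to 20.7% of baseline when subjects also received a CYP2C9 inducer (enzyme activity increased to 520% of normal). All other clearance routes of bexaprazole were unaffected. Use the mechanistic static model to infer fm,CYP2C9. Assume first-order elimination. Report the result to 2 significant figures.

Let fm be the CYP2C9 fraction. New clearance relative to baseline = fm × 5.2 + (1 − fm).
AUC ratio = 1 / (new CL fraction), so new CL fraction = 1 / 0.207 = 4.831.
fm × 5.2 + 1 − fm = 4.831  ⇒  fm × (5.2 − 1) = 3.831  ⇒  fm = 0.91.

0.91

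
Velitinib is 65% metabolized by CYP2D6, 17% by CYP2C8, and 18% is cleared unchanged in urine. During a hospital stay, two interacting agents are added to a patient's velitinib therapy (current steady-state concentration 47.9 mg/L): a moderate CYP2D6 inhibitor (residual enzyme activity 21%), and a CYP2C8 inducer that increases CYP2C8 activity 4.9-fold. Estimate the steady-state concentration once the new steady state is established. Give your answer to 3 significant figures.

41.7 mg/L

The CYP2D6 pathway (65% of clearance) falls to 0.21× activity: 0.65 × 0.21 = 0.1365.
The CYP2C8 pathway (17% of clearance) is boosted to 4.9× activity: 0.17 × 4.9 = 0.833.
Non-CYP routes (18%) are unchanged.
Relative clearance = 0.1365 + 0.833 + 0.18 = 1.1495.
Dividing the baseline by the relative clearance: 47.9 / 1.1495 = 41.7 mg/L.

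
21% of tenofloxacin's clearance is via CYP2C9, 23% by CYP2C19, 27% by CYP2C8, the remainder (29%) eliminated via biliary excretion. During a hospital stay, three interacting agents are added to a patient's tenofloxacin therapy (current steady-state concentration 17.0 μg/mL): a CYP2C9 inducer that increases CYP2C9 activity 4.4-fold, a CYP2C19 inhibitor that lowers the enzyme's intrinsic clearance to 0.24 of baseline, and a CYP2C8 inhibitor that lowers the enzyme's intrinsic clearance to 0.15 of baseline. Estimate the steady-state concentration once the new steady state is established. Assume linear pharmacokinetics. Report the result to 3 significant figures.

The CYP2C9 pathway (21% of clearance) is boosted to 4.4× activity: 0.21 × 4.4 = 0.924.
The CYP2C19 pathway (23% of clearance) drops to 0.24× activity: 0.23 × 0.24 = 0.0552.
The CYP2C8 pathway (27% of clearance) falls to 0.15× activity: 0.27 × 0.15 = 0.0405.
Non-CYP routes (29%) are unchanged.
CL_new/CL_old = 0.924 + 0.0552 + 0.0405 + 0.29 = 1.3097.
New steady-state concentration = 17.0 / 1.3097 = 13.0 μg/mL (concentration scales inversely with clearance).

13.0 μg/mL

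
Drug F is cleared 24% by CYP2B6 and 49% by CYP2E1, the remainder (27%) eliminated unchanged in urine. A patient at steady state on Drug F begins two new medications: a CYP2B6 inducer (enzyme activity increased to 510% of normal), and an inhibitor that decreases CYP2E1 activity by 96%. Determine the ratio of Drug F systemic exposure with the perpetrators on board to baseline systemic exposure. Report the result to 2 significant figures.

0.66

CYP2B6: 0.24 × 5.1 = 1.224
CYP2E1: 0.49 × 0.04 = 0.0196
Other: 0.27 (unchanged)
CL_new/CL_old = 1.224 + 0.0196 + 0.27 = 1.5136.
Systemic exposure ∝ 1/CL: fold-change = 1 / 1.5136 = 0.66.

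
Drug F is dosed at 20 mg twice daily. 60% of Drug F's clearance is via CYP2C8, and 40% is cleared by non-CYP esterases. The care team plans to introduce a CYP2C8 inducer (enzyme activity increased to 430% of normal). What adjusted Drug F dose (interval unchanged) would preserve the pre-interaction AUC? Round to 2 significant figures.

CYP2C8: 0.6 × 4.3 = 2.58
Other: 0.4 (unchanged)
CL_new/CL_old = 2.58 + 0.4 = 2.98.
Css,avg = (dose rate)/CL, so holding Css fixed requires dose ∝ CL: 20 × 2.98 = 60 mg.

60 mg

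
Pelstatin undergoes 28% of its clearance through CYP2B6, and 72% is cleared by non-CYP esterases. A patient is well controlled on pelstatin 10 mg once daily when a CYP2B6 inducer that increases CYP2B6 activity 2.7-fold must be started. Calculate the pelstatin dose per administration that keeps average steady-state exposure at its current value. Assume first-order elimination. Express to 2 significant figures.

CYP2B6: 0.28 × 2.7 = 0.756
Other: 0.72 (unchanged)
Relative clearance = 0.756 + 0.72 = 1.476.
To maintain the same steady-state level, dose must scale with clearance: new dose = 10 × 1.476 = 15 mg.

15 mg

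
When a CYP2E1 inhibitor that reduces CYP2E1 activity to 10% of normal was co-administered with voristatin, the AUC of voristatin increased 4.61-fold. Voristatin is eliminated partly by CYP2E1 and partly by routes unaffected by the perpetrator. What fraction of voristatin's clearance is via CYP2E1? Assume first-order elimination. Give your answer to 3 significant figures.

Let fm be the CYP2E1 fraction. New clearance relative to baseline = fm × 0.1 + (1 − fm).
AUC ratio = 1 / (new CL fraction), so new CL fraction = 1 / 4.61 = 0.2169.
fm × 0.1 + 1 − fm = 0.2169  ⇒  fm × (0.1 − 1) = −0.7831  ⇒  fm = 0.870.

0.870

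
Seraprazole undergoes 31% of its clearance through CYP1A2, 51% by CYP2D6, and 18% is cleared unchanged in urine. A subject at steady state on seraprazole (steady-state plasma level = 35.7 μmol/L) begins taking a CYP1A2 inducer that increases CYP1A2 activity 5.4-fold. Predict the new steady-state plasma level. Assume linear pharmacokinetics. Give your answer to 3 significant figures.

15.1 μmol/L

CYP1A2: 0.31 × 5.4 = 1.674
CYP2D6: 0.51 (unchanged)
Other: 0.18 (unchanged)
CL_new/CL_old = 1.674 + 0.51 + 0.18 = 2.364.
New steady-state plasma level = baseline ÷ relative clearance = 35.7 / 2.364 = 15.1 μmol/L.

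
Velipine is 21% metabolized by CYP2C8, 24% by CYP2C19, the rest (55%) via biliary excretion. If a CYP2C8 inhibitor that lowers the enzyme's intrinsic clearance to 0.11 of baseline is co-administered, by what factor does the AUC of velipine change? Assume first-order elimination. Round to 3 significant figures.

The CYP2C8 pathway (21% of clearance) drops to 0.11× activity: 0.21 × 0.11 = 0.0231.
CYP2C19 (24%) and the residual 55% are unaffected.
Relative clearance = 0.0231 + 0.24 + 0.55 = 0.8131.
AUC ratio = CL_old/CL_new = 1 / 0.8131 = 1.23.

1.23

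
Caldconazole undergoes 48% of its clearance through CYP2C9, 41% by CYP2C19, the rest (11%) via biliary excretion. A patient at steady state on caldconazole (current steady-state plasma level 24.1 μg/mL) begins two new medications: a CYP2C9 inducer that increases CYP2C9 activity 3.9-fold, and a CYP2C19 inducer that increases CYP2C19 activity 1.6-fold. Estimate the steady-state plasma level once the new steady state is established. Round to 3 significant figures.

9.14 μg/mL

The CYP2C9 pathway (48% of clearance) increases to 3.9× activity: 0.48 × 3.9 = 1.872.
The CYP2C19 pathway (41% of clearance) increases to 1.6× activity: 0.41 × 1.6 = 0.656.
The remaining 11% of clearance is unaffected.
New clearance relative to baseline: 1.872 + 0.656 + 0.11 = 2.638.
Steady-state plasma level ∝ 1/CL: new value = 24.1 / 2.638 = 9.14 μg/mL.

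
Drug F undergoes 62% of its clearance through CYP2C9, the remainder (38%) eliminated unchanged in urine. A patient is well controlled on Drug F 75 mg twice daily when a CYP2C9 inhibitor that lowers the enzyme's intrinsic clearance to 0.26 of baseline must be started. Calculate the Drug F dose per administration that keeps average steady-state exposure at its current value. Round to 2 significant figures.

The CYP2C9 pathway (62% of clearance) drops to 0.26× activity: 0.62 × 0.26 = 0.1612.
Non-CYP routes (38%) are unchanged.
New clearance relative to baseline: 0.1612 + 0.38 = 0.5412.
Css,avg = (dose rate)/CL, so holding Css fixed requires dose ∝ CL: 75 × 0.5412 = 41 mg.

41 mg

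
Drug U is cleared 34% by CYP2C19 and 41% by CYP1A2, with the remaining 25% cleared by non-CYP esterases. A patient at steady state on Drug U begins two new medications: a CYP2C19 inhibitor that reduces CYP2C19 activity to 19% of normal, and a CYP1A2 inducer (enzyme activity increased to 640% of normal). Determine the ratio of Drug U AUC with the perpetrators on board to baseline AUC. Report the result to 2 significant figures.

The CYP2C19 pathway (34% of clearance) drops to 0.19× activity: 0.34 × 0.19 = 0.0646.
The CYP1A2 pathway (41% of clearance) rises to 6.4× activity: 0.41 × 6.4 = 2.624.
The remaining 25% of clearance is unaffected.
New clearance relative to baseline: 0.0646 + 2.624 + 0.25 = 2.9386.
AUC ∝ 1/CL: fold-change = 1 / 2.9386 = 0.34.

0.34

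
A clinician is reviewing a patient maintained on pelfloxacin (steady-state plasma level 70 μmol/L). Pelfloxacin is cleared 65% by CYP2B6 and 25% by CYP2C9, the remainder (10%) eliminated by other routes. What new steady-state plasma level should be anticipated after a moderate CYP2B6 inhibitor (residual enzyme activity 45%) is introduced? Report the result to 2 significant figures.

The CYP2B6 pathway (65% of clearance) is reduced to 0.45× activity: 0.65 × 0.45 = 0.2925.
CYP2C9 (25%) and the residual 10% are unaffected.
Relative clearance = 0.2925 + 0.25 + 0.1 = 0.6425.
With dosing unchanged, steady-state plasma level scales as 1/CL: 70 / 0.6425 = 1.1 × 10² μmol/L.

1.1 × 10² μmol/L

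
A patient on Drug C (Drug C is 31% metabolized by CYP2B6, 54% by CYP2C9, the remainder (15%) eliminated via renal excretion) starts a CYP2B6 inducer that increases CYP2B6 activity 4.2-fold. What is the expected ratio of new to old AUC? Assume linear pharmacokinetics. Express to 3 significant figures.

The CYP2B6 pathway (31% of clearance) is boosted to 4.2× activity: 0.31 × 4.2 = 1.302.
CYP2C9 (54%) and the residual 15% are unaffected.
New clearance relative to baseline: 1.302 + 0.54 + 0.15 = 1.992.
Since AUC ∝ 1/CL, the ratio is 1 / 1.992 = 0.502.

0.502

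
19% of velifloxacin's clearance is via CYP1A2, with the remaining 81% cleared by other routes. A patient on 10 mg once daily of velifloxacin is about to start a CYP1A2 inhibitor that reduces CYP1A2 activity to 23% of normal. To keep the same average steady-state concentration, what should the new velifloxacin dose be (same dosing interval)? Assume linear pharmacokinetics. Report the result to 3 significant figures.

The CYP1A2 pathway (19% of clearance) falls to 0.23× activity: 0.19 × 0.23 = 0.0437.
The remaining 81% of clearance is unaffected.
Relative clearance = 0.0437 + 0.81 = 0.8537.
Css,avg = (dose rate)/CL, so holding Css fixed requires dose ∝ CL: 10 × 0.8537 = 8.54 mg.

8.54 mg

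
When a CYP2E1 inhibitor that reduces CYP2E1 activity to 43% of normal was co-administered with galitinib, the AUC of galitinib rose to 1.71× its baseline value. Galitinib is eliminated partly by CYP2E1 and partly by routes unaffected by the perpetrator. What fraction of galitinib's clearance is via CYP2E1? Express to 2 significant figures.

0.73

Let x = fm,CYP2E1. Because AUC ∝ 1/CL, relative clearance fell to 1/1.71 = 0.5848.
Setting x·0.43 + (1 − x) = 0.5848 and solving: x = (0.5848 − 1)/(0.43 − 1) = 0.73.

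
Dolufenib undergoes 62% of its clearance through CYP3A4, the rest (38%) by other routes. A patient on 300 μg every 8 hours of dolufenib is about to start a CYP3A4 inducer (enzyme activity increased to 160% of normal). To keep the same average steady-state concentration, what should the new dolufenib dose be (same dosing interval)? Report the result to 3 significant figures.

The CYP3A4 pathway (62% of clearance) increases to 1.6× activity: 0.62 × 1.6 = 0.992.
The remaining 38% of clearance is unaffected.
CL_new/CL_old = 0.992 + 0.38 = 1.372.
To maintain the same steady-state level, dose must scale with clearance: new dose = 300 × 1.372 = 412 μg.

412 μg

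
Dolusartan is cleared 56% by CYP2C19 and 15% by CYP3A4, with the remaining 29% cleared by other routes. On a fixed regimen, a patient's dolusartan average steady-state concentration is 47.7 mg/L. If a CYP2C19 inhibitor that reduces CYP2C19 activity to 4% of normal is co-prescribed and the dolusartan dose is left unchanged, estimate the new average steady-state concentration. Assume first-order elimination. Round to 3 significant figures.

CYP2C19: 0.56 × 0.04 = 0.0224
CYP3A4: 0.15 (unchanged)
Other: 0.29 (unchanged)
New clearance relative to baseline: 0.0224 + 0.15 + 0.29 = 0.4624.
With dosing unchanged, average steady-state concentration scales as 1/CL: 47.7 / 0.4624 = 103 mg/L.

103 mg/L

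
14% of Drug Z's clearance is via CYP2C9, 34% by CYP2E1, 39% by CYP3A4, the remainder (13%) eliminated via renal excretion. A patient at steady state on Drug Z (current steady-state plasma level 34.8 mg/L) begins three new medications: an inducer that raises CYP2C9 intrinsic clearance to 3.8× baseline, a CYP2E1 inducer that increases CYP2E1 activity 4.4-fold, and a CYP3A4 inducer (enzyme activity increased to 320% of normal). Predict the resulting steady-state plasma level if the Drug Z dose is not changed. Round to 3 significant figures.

10.2 mg/L

The CYP2C9 pathway (14% of clearance) increases to 3.8× activity: 0.14 × 3.8 = 0.532.
The CYP2E1 pathway (34% of clearance) is boosted to 4.4× activity: 0.34 × 4.4 = 1.496.
The CYP3A4 pathway (39% of clearance) rises to 3.2× activity: 0.39 × 3.2 = 1.248.
Non-CYP routes (13%) are unchanged.
CL_new/CL_old = 0.532 + 1.496 + 1.248 + 0.13 = 3.406.
Dividing the baseline by the relative clearance: 34.8 / 3.406 = 10.2 mg/L.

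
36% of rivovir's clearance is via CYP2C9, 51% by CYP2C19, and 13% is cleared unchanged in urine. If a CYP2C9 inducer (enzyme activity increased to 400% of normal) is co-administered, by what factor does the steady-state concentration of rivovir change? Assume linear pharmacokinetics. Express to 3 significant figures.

CYP2C9: 0.36 × 4 = 1.44
CYP2C19: 0.51 (unchanged)
Other: 0.13 (unchanged)
Relative clearance = 1.44 + 0.51 + 0.13 = 2.08.
Steady-state concentration is inversely proportional to clearance, so the fold-change is 1 / 2.08 = 0.481.

0.481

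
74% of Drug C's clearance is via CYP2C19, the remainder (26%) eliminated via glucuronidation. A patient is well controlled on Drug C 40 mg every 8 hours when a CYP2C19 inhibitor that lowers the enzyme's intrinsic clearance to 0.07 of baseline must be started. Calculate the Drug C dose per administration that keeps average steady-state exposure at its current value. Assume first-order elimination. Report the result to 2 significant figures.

The CYP2C19 pathway (74% of clearance) is reduced to 0.07× activity: 0.74 × 0.07 = 0.0518.
Non-CYP routes (26%) are unchanged.
CL_new/CL_old = 0.0518 + 0.26 = 0.3118.
Exposure is unchanged when dose changes in proportion to clearance. New dose = 40 mg × 0.3118 = 12 mg.

12 mg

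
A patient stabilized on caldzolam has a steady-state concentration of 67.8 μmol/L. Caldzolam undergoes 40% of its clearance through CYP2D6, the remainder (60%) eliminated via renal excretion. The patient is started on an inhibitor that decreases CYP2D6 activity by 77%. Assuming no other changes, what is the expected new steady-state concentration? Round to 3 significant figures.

CYP2D6: 0.4 × 0.23 = 0.092
Other: 0.6 (unchanged)
CL_new/CL_old = 0.092 + 0.6 = 0.692.
New steady-state concentration = baseline ÷ relative clearance = 67.8 / 0.692 = 98.0 μmol/L.

98.0 μmol/L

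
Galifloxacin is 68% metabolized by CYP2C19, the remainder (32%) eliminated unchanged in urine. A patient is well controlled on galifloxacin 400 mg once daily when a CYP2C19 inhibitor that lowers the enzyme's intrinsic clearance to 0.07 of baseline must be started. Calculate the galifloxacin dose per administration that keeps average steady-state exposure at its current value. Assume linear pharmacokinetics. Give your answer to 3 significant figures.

CYP2C19: 0.68 × 0.07 = 0.0476
Other: 0.32 (unchanged)
New clearance relative to baseline: 0.0476 + 0.32 = 0.3676.
Css,avg = (dose rate)/CL, so holding Css fixed requires dose ∝ CL: 400 × 0.3676 = 147 mg.

147 mg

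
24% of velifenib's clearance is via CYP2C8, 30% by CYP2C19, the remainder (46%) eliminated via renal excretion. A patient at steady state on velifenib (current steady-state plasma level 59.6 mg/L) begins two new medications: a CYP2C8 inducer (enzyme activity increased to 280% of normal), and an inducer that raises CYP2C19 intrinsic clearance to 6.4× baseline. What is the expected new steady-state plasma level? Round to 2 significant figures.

The CYP2C8 pathway (24% of clearance) rises to 2.8× activity: 0.24 × 2.8 = 0.672.
The CYP2C19 pathway (30% of clearance) is boosted to 6.4× activity: 0.3 × 6.4 = 1.92.
The remaining 46% of clearance is unaffected.
New clearance relative to baseline: 0.672 + 1.92 + 0.46 = 3.052.
Dividing the baseline by the relative clearance: 59.6 / 3.052 = 20 mg/L.

20 mg/L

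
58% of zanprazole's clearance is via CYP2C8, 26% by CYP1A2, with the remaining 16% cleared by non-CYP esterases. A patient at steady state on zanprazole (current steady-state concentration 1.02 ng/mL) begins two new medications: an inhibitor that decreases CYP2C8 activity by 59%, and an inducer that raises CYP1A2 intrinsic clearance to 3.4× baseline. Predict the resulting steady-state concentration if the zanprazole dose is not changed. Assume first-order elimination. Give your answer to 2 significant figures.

The CYP2C8 pathway (58% of clearance) drops to 0.41× activity: 0.58 × 0.41 = 0.2378.
The CYP1A2 pathway (26% of clearance) rises to 3.4× activity: 0.26 × 3.4 = 0.884.
The remaining 16% of clearance is unaffected.
CL_new/CL_old = 0.2378 + 0.884 + 0.16 = 1.2818.
Steady-state concentration ∝ 1/CL: new value = 1.02 / 1.2818 = 0.80 ng/mL.

0.80 ng/mL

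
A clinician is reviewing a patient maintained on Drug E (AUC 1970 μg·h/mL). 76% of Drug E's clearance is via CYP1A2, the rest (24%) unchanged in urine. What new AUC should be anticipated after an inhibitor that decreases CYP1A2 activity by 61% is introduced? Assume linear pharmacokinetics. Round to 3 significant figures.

3.67 × 10³ μg·h/mL

The CYP1A2 pathway (76% of clearance) falls to 0.39× activity: 0.76 × 0.39 = 0.2964.
Non-CYP routes (24%) are unchanged.
Relative clearance = 0.2964 + 0.24 = 0.5364.
New AUC = baseline ÷ relative clearance = 1970 / 0.5364 = 3.67 × 10³ μg·h/mL.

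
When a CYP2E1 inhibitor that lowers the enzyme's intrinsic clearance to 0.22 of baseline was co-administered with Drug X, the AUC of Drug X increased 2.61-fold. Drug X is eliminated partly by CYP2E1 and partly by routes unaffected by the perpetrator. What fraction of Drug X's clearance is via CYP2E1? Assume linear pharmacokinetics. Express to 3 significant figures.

Call the CYP2E1 fraction fm. After the interaction, CL_new/CL_old = fm × 0.22 + (1 − fm).
AUC ratio = 1 / (new CL fraction), so new CL fraction = 1 / 2.61 = 0.3831.
fm × 0.22 + 1 − fm = 0.3831  ⇒  fm × (0.22 − 1) = −0.6169  ⇒  fm = 0.791.

0.791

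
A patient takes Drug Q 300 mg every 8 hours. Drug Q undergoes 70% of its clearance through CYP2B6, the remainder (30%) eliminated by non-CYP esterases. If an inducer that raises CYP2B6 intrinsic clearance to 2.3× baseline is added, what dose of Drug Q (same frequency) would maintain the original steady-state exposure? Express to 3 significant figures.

The CYP2B6 pathway (70% of clearance) increases to 2.3× activity: 0.7 × 2.3 = 1.61.
The remaining 30% of clearance is unaffected.
CL_new/CL_old = 1.61 + 0.3 = 1.91.
Exposure is unchanged when dose changes in proportion to clearance. New dose = 300 mg × 1.91 = 573 mg.

573 mg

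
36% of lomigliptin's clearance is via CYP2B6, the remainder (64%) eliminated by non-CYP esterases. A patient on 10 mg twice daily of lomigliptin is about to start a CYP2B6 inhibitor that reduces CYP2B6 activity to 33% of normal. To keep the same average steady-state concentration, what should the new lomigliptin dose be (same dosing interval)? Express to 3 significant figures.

The CYP2B6 pathway (36% of clearance) falls to 0.33× activity: 0.36 × 0.33 = 0.1188.
The remaining 64% of clearance is unaffected.
Relative clearance = 0.1188 + 0.64 = 0.7588.
Css,avg = (dose rate)/CL, so holding Css fixed requires dose ∝ CL: 10 × 0.7588 = 7.59 mg.

7.59 mg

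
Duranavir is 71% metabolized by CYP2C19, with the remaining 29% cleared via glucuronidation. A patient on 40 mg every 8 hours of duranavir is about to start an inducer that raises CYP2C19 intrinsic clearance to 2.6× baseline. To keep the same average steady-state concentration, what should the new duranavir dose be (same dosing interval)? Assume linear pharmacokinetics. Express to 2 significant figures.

85 mg

The CYP2C19 pathway (71% of clearance) increases to 2.6× activity: 0.71 × 2.6 = 1.846.
The remaining 29% of clearance is unaffected.
Relative clearance = 1.846 + 0.29 = 2.136.
To maintain the same steady-state level, dose must scale with clearance: new dose = 40 × 2.136 = 85 mg.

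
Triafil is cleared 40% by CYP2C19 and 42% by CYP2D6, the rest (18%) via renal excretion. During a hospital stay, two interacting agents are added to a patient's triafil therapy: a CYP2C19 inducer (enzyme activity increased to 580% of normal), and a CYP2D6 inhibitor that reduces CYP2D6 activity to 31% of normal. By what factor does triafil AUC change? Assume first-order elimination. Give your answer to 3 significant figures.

0.380

The CYP2C19 pathway (40% of clearance) increases to 5.8× activity: 0.4 × 5.8 = 2.32.
The CYP2D6 pathway (42% of clearance) is reduced to 0.31× activity: 0.42 × 0.31 = 0.1302.
The remaining 18% of clearance is unaffected.
CL_new/CL_old = 2.32 + 0.1302 + 0.18 = 2.6302.
Net AUC ratio = 1 / 2.6302 = 0.380.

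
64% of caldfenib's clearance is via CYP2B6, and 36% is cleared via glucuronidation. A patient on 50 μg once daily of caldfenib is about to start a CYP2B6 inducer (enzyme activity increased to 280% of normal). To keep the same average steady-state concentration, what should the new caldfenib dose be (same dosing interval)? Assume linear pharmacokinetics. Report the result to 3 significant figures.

CYP2B6: 0.64 × 2.8 = 1.792
Other: 0.36 (unchanged)
New clearance relative to baseline: 1.792 + 0.36 = 2.152.
To maintain the same steady-state level, dose must scale with clearance: new dose = 50 × 2.152 = 108 μg.

108 μg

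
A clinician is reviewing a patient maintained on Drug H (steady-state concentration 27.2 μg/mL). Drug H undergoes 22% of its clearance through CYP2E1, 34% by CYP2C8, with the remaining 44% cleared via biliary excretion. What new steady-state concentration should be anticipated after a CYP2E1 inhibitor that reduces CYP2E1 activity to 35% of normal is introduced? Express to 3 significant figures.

The CYP2E1 pathway (22% of clearance) falls to 0.35× activity: 0.22 × 0.35 = 0.077.
CYP2C8 (34%) and the residual 44% are unaffected.
CL_new/CL_old = 0.077 + 0.34 + 0.44 = 0.857.
New steady-state concentration = baseline ÷ relative clearance = 27.2 / 0.857 = 31.7 μg/mL.

31.7 μg/mL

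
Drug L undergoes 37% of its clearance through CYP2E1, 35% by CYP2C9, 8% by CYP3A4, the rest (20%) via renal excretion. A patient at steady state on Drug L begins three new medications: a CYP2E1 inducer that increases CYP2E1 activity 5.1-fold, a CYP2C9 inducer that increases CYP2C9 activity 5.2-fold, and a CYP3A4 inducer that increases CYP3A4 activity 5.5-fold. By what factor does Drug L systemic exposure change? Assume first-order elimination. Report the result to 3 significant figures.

0.230

The CYP2E1 pathway (37% of clearance) rises to 5.1× activity: 0.37 × 5.1 = 1.887.
The CYP2C9 pathway (35% of clearance) is boosted to 5.2× activity: 0.35 × 5.2 = 1.82.
The CYP3A4 pathway (8% of clearance) increases to 5.5× activity: 0.08 × 5.5 = 0.44.
The remaining 20% of clearance is unaffected.
Relative clearance = 1.887 + 1.82 + 0.44 + 0.2 = 4.347.
Systemic exposure ∝ 1/CL: fold-change = 1 / 4.347 = 0.230.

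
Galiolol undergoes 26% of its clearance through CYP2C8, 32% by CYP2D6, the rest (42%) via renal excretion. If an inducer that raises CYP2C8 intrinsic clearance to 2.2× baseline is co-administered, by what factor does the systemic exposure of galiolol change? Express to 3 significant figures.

The CYP2C8 pathway (26% of clearance) increases to 2.2× activity: 0.26 × 2.2 = 0.572.
CYP2D6 (32%) and the residual 42% are unaffected.
New clearance relative to baseline: 0.572 + 0.32 + 0.42 = 1.312.
Systemic exposure ratio = CL_old/CL_new = 1 / 1.312 = 0.762.

0.762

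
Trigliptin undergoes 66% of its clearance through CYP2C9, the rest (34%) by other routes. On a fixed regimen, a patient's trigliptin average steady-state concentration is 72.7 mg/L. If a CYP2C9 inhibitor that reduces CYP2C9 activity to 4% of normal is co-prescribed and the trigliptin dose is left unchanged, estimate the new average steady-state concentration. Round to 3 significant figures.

The CYP2C9 pathway (66% of clearance) falls to 0.04× activity: 0.66 × 0.04 = 0.0264.
The remaining 34% of clearance is unaffected.
CL_new/CL_old = 0.0264 + 0.34 = 0.3664.
Average steady-state concentration ∝ 1/CL, so new value = 72.7 / 0.3664 = 198 mg/L.

198 mg/L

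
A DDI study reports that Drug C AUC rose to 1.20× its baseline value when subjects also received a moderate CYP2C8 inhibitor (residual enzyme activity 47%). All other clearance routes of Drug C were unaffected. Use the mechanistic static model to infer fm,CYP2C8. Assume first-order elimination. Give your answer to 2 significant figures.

0.31

CL'/CL = 1 / 1.20 = 0.8333
0.47·fm + (1 − fm) = 0.8333
fm = (0.8333 − 1) / (0.47 − 1) = 0.31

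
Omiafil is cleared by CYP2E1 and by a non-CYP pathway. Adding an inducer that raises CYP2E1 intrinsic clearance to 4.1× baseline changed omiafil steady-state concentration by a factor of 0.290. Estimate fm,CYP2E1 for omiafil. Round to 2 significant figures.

0.79

CL'/CL = 1 / 0.290 = 3.448
4.1·fm + (1 − fm) = 3.448
fm = (3.448 − 1) / (4.1 − 1) = 0.79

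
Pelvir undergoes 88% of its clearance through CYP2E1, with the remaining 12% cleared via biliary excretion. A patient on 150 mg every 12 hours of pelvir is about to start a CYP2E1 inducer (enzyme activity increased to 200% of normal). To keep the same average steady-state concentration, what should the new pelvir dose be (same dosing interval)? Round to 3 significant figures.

The CYP2E1 pathway (88% of clearance) rises to 2× activity: 0.88 × 2 = 1.76.
The remaining 12% of clearance is unaffected.
New clearance relative to baseline: 1.76 + 0.12 = 1.88.
Css,avg = (dose rate)/CL, so holding Css fixed requires dose ∝ CL: 150 × 1.88 = 282 mg.

282 mg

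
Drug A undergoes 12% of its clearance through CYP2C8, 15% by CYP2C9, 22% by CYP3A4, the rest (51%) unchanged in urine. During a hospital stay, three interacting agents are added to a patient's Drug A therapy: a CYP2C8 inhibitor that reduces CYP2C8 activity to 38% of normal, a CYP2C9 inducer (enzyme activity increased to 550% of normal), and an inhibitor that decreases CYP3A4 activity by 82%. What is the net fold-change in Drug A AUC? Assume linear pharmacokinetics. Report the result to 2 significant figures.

0.70

The CYP2C8 pathway (12% of clearance) is reduced to 0.38× activity: 0.12 × 0.38 = 0.0456.
The CYP2C9 pathway (15% of clearance) rises to 5.5× activity: 0.15 × 5.5 = 0.825.
The CYP3A4 pathway (22% of clearance) is reduced to 0.18× activity: 0.22 × 0.18 = 0.0396.
Non-CYP routes (51%) are unchanged.
Relative clearance = 0.0456 + 0.825 + 0.0396 + 0.51 = 1.4202.
Because AUC varies inversely with clearance, the combined effect is 1 / 1.4202 = 0.70.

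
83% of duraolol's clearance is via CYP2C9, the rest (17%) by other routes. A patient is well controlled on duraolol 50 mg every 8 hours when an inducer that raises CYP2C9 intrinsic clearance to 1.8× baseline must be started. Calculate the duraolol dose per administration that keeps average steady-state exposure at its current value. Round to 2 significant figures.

The CYP2C9 pathway (83% of clearance) increases to 1.8× activity: 0.83 × 1.8 = 1.494.
Non-CYP routes (17%) are unchanged.
CL_new/CL_old = 1.494 + 0.17 = 1.664.
Css,avg = (dose rate)/CL, so holding Css fixed requires dose ∝ CL: 50 × 1.664 = 83 mg.

83 mg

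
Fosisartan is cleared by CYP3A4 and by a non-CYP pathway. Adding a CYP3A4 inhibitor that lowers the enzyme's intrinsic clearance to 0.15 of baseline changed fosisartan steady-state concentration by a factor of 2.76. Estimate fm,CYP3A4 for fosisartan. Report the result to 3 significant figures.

Write x for the fraction cleared via CYP3A4. The observed steady-state concentration change means clearance fell to 1/2.76 = 0.3623 of baseline.
Setting x·0.15 + (1 − x) = 0.3623 and solving: x = (0.3623 − 1)/(0.15 − 1) = 0.750.

0.750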